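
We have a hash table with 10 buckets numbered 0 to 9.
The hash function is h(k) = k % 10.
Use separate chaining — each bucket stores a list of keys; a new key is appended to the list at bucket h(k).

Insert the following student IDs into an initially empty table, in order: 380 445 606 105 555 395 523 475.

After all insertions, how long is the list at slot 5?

5

380 -> bucket 0
445 -> bucket 5
606 -> bucket 6
105 -> bucket 5 (collision)
555 -> bucket 5 (collision)
395 -> bucket 5 (collision)
523 -> bucket 3
475 -> bucket 5 (collision)
Final buckets:
0: 380
1: ∅
2: ∅
3: 523
4: ∅
5: 445 -> 105 -> 555 -> 395 -> 475
6: 606
7: ∅
8: ∅
9: ∅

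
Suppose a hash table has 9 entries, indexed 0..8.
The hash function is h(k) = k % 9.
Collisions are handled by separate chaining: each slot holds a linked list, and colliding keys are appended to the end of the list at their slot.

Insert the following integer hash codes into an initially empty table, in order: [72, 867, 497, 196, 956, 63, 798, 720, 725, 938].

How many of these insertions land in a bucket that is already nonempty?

72 → bucket 0
867 → bucket 3
497 → bucket 2
196 → bucket 7
956 → bucket 2 (collision)
63 → bucket 0 (collision)
798 → bucket 6
720 → bucket 0 (collision)
725 → bucket 5
938 → bucket 2 (collision)
Final buckets:
0: 72 -> 63 -> 720
1: _
2: 497 -> 956 -> 938
3: 867
4: _
5: 725
6: 798
7: 196
8: _

4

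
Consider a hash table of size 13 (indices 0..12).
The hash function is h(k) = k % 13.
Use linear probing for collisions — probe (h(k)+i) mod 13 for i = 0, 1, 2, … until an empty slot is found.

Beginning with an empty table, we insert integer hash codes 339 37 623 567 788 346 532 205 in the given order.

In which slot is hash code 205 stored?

2

339 hashes to 1; slot 1 is free -> place at 1.
37 hashes to 11; slot 11 is free -> place at 11.
623 hashes to 12; slot 12 is free -> place at 12.
567 hashes to 8; slot 8 is free -> place at 8.
788 hashes to 8; 8 taken -> place at 9.
346 hashes to 8; 8,9 taken -> place at 10.
532 hashes to 12; 12 taken -> place at 0.
205 hashes to 10; 10,11,12,0,1 taken -> place at 2.
Table: [532, 339, 205, _, _, _, _, _, 567, 788, 346, 37, 623]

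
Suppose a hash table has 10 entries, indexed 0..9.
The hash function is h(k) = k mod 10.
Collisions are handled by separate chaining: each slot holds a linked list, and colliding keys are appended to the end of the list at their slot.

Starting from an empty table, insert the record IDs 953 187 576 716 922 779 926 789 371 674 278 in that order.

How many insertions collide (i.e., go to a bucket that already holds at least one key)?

3

Insert 953: h=3, bucket 3 empty -> new chain.
Insert 187: h=7, bucket 7 empty -> new chain.
Insert 576: h=6, bucket 6 empty -> new chain.
Insert 716: h=6, bucket 6 nonempty -> append to chain.
Insert 922: h=2, bucket 2 empty -> new chain.
Insert 779: h=9, bucket 9 empty -> new chain.
Insert 926: h=6, bucket 6 nonempty -> append to chain.
Insert 789: h=9, bucket 9 nonempty -> append to chain.
Insert 371: h=1, bucket 1 empty -> new chain.
Insert 674: h=4, bucket 4 empty -> new chain.
Insert 278: h=8, bucket 8 empty -> new chain.
Final buckets:
0: _
1: 371
2: 922
3: 953
4: 674
5: _
6: 576 -> 716 -> 926
7: 187
8: 278
9: 779 -> 789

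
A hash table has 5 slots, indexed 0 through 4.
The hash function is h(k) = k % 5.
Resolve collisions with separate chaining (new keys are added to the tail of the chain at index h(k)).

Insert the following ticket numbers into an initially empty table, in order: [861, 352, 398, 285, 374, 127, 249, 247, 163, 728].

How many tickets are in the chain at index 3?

3

Insert 861: h=1, bucket 1 empty -> new chain.
Insert 352: h=2, bucket 2 empty -> new chain.
Insert 398: h=3, bucket 3 empty -> new chain.
Insert 285: h=0, bucket 0 empty -> new chain.
Insert 374: h=4, bucket 4 empty -> new chain.
Insert 127: h=2, bucket 2 nonempty -> append to chain.
Insert 249: h=4, bucket 4 nonempty -> append to chain.
Insert 247: h=2, bucket 2 nonempty -> append to chain.
Insert 163: h=3, bucket 3 nonempty -> append to chain.
Insert 728: h=3, bucket 3 nonempty -> append to chain.
Final buckets:
0: 285
1: 861
2: 352 -> 127 -> 247
3: 398 -> 163 -> 728
4: 374 -> 249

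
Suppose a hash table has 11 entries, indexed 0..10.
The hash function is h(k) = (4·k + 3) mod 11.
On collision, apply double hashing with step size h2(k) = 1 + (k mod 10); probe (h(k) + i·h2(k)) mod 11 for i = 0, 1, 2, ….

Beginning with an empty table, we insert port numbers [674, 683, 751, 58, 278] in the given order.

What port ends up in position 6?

674: h=4 => slot 4
683: h=7 => slot 7
751: h=4, h2=2, probe 4,6 => slot 6
58: h=4, h2=9, probe 4,2 => slot 2
278: h=4, h2=9, probe 4,2,0 => slot 0
Table: [278, -, 58, -, 674, -, 751, 683, -, -, -]

751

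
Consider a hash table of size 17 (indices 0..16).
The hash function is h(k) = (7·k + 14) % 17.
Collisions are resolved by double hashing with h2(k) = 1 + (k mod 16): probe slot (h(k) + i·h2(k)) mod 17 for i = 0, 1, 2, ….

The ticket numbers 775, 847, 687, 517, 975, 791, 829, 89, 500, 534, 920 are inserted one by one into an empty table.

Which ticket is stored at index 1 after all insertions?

775 hashes to 16; slot 16 is free -> place at 16.
847 hashes to 10; slot 10 is free -> place at 10.
687 hashes to 12; slot 12 is free -> place at 12.
517 hashes to 12, h2=6; 12 taken -> place at 1.
975 hashes to 5; slot 5 is free -> place at 5.
791 hashes to 9; slot 9 is free -> place at 9.
829 hashes to 3; slot 3 is free -> place at 3.
89 hashes to 8; slot 8 is free -> place at 8.
500 hashes to 12, h2=5; 12 taken -> place at 0.
534 hashes to 12, h2=7; 12 taken -> place at 2.
920 hashes to 11; slot 11 is free -> place at 11.
Table: [500, 517, 534, 829, -, 975, -, -, 89, 791, 847, 920, 687, -, -, -, 775]

517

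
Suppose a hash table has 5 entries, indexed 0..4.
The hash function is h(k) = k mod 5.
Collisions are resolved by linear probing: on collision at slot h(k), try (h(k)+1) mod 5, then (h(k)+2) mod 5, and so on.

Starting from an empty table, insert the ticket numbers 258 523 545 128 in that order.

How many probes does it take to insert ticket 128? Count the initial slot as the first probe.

258: h=3 -> slot 3
523: h=3, probe 3,4 -> slot 4
545: h=0 -> slot 0
128: h=3, probe 3,4,0,1 -> slot 1
Table: [545, 128, —, 258, 523]

4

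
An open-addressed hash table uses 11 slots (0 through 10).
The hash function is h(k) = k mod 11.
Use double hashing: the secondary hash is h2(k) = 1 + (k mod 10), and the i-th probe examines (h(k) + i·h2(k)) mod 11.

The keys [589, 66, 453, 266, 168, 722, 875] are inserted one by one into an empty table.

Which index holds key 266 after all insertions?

589 hashes to 6; slot 6 is free → place at 6.
66 hashes to 0; slot 0 is free → place at 0.
453 hashes to 2; slot 2 is free → place at 2.
266 hashes to 2, h2=7; 2 taken → place at 9.
168 hashes to 3; slot 3 is free → place at 3.
722 hashes to 7; slot 7 is free → place at 7.
875 hashes to 6, h2=6; 6 taken → place at 1.
Table: [66, 875, 453, 168, ., ., 589, 722, ., 266, .]

9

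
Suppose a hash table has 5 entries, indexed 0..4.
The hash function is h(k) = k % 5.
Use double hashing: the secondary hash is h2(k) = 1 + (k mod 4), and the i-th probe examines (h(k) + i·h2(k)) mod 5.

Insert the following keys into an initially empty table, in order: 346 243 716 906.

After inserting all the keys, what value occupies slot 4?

906

346: h=1 -> slot 1
243: h=3 -> slot 3
716: h=1, h2=1, probe 1,2 -> slot 2
906: h=1, h2=3, probe 1,4 -> slot 4
Table: [-, 346, 716, 243, 906]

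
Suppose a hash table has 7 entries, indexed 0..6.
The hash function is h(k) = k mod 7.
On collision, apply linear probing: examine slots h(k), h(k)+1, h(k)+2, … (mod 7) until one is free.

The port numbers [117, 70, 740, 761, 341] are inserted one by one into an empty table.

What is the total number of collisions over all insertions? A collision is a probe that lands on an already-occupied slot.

8

Insert 117: h=5, slot 5 empty -> index 5.
Insert 70: h=0, slot 0 empty -> index 0.
Insert 740: h=5, slot 5 occupied -> index 6.
Insert 761: h=5, slots 5,6,0 occupied -> index 1.
Insert 341: h=5, slots 5,6,0,1 occupied -> index 2.
Table: [70, 761, 341, —, —, 117, 740]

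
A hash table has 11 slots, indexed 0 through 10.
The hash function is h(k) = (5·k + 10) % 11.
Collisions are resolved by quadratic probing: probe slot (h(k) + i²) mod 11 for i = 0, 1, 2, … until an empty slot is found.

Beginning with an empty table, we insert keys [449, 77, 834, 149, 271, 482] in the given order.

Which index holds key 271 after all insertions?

2

Insert 449: h=0, slot 0 empty -> index 0.
Insert 77: h=10, slot 10 empty -> index 10.
Insert 834: h=0, slot 0 occupied -> index 1.
Insert 149: h=7, slot 7 empty -> index 7.
Insert 271: h=1, slot 1 occupied -> index 2.
Insert 482: h=0, slots 0,1 occupied -> index 4.
Table: [449, 834, 271, -, 482, -, -, 149, -, -, 77]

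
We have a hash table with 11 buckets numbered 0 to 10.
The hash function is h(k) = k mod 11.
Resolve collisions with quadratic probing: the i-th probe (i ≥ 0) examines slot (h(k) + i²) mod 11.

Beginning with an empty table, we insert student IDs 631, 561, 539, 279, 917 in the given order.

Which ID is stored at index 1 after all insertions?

Insert 631: h=4, slot 4 empty -> index 4.
Insert 561: h=0, slot 0 empty -> index 0.
Insert 539: h=0, slot 0 occupied -> index 1.
Insert 279: h=4, slot 4 occupied -> index 5.
Insert 917: h=4, slots 4,5 occupied -> index 8.
Table: [561, 539, —, —, 631, 279, —, —, 917, —, —]

539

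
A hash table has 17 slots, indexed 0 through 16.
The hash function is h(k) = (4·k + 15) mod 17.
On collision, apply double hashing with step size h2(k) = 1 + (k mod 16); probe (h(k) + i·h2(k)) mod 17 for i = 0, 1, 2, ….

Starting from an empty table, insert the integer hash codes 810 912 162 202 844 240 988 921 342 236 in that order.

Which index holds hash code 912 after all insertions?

9

810: h=8 => slot 8
912: h=8, h2=1, probe 8,9 => slot 9
162: h=0 => slot 0
202: h=7 => slot 7
844: h=8, h2=13, probe 8,4 => slot 4
240: h=6 => slot 6
988: h=6, h2=13, probe 6,2 => slot 2
921: h=10 => slot 10
342: h=6, h2=7, probe 6,13 => slot 13
236: h=7, h2=13, probe 7,3 => slot 3
Table: [162, ., 988, 236, 844, ., 240, 202, 810, 912, 921, ., ., 342, ., ., .]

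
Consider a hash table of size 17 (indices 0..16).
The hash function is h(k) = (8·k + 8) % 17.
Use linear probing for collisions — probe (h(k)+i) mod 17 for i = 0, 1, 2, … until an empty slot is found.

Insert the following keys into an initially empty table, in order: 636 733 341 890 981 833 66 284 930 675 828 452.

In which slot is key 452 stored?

11

636: h=13 => slot 13
733: h=7 => slot 7
341: h=16 => slot 16
890: h=5 => slot 5
981: h=2 => slot 2
833: h=8 => slot 8
66: h=9 => slot 9
284: h=2, probe 2,3 => slot 3
930: h=2, probe 2,3,4 => slot 4
675: h=2, probe 2,3,4,5,6 => slot 6
828: h=2, probe 2,3,4,5,6,7,8,9,10 => slot 10
452: h=3, probe 3,4,5,6,7,8,9,10,11 => slot 11
Table: [., ., 981, 284, 930, 890, 675, 733, 833, 66, 828, 452, ., 636, ., ., 341]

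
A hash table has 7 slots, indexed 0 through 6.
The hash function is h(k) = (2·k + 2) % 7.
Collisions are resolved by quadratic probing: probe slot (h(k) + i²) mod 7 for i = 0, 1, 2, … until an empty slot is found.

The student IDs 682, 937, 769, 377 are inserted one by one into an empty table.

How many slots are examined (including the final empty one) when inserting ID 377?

4

682 hashes to 1; slot 1 is free → place at 1.
937 hashes to 0; slot 0 is free → place at 0.
769 hashes to 0; 0,1 taken → place at 4.
377 hashes to 0; 0,1,4 taken → place at 2.
Table: [937, 682, 377, ∅, 769, ∅, ∅]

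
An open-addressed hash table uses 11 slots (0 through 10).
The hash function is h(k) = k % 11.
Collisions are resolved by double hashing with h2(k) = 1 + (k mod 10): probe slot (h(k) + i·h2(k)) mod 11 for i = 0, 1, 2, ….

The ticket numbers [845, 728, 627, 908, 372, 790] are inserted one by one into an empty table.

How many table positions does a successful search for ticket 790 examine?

Insert 845: h=9, slot 9 empty -> index 9.
Insert 728: h=2, slot 2 empty -> index 2.
Insert 627: h=0, slot 0 empty -> index 0.
Insert 908: h=6, slot 6 empty -> index 6.
Insert 372: h=9, h2=3, slot 9 occupied -> index 1.
Insert 790: h=9, h2=1, slot 9 occupied -> index 10.
Table: [627, 372, 728, _, _, _, 908, _, _, 845, 790]
Lookup 790: h=9, h2=1, probe 9,10 → found at 10.

2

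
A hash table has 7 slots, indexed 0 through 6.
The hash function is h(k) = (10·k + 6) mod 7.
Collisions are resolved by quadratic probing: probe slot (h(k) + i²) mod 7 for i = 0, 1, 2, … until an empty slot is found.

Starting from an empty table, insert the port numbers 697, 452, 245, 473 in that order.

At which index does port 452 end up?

5

Insert 697: h=4, slot 4 empty → index 4.
Insert 452: h=4, slot 4 occupied → index 5.
Insert 245: h=6, slot 6 empty → index 6.
Insert 473: h=4, slots 4,5 occupied → index 1.
Table: [_, 473, _, _, 697, 452, 245]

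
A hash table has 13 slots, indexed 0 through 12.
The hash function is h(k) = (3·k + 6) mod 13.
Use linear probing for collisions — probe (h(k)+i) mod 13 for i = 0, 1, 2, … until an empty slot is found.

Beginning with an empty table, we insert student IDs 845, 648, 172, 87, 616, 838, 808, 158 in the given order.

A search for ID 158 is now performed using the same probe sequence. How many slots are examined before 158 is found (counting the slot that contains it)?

3

Insert 845: h=6, slot 6 empty -> index 6.
Insert 648: h=0, slot 0 empty -> index 0.
Insert 172: h=2, slot 2 empty -> index 2.
Insert 87: h=7, slot 7 empty -> index 7.
Insert 616: h=8, slot 8 empty -> index 8.
Insert 838: h=11, slot 11 empty -> index 11.
Insert 808: h=12, slot 12 empty -> index 12.
Insert 158: h=12, slots 12,0 occupied -> index 1.
Table: [648, 158, 172, -, -, -, 845, 87, 616, -, -, 838, 808]
Lookup 158: h=12, probe 12,0,1 → found at 1.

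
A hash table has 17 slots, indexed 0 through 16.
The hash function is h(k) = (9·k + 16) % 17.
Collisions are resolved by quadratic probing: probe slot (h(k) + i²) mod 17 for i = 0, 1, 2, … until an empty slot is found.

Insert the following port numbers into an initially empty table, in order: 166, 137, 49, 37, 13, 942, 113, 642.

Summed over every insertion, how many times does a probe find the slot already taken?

166: h=14 -> slot 14
137: h=8 -> slot 8
49: h=15 -> slot 15
37: h=9 -> slot 9
13: h=14, probe 14,15,1 -> slot 1
942: h=11 -> slot 11
113: h=13 -> slot 13
642: h=14, probe 14,15,1,6 -> slot 6
Table: [—, 13, —, —, —, —, 642, —, 137, 37, —, 942, —, 113, 166, 49, —]

5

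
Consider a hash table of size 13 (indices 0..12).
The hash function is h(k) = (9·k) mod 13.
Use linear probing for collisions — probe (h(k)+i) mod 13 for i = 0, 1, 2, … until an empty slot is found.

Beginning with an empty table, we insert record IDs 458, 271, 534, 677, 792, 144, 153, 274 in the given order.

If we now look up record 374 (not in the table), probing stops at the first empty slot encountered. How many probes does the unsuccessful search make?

4

Insert 458: h=1, slot 1 empty -> index 1.
Insert 271: h=8, slot 8 empty -> index 8.
Insert 534: h=9, slot 9 empty -> index 9.
Insert 677: h=9, slot 9 occupied -> index 10.
Insert 792: h=4, slot 4 empty -> index 4.
Insert 144: h=9, slots 9,10 occupied -> index 11.
Insert 153: h=12, slot 12 empty -> index 12.
Insert 274: h=9, slots 9,10,11,12 occupied -> index 0.
Table: [274, 458, -, -, 792, -, -, -, 271, 534, 677, 144, 153]
Lookup 374: h=12, probe 12,0,1,2 → slot 2 empty, not found.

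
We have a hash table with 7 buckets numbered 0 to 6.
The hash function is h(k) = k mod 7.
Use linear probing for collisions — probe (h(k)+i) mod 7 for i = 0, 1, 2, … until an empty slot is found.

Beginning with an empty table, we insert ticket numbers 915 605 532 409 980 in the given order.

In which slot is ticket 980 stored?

Insert 915: h=5, slot 5 empty → index 5.
Insert 605: h=3, slot 3 empty → index 3.
Insert 532: h=0, slot 0 empty → index 0.
Insert 409: h=3, slot 3 occupied → index 4.
Insert 980: h=0, slot 0 occupied → index 1.
Table: [532, 980, —, 605, 409, 915, —]

1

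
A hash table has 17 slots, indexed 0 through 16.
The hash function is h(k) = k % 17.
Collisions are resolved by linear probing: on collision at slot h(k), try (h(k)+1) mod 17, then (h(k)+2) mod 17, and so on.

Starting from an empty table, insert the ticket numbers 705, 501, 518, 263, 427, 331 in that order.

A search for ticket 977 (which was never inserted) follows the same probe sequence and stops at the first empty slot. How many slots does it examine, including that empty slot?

705 hashes to 8; slot 8 is free -> place at 8.
501 hashes to 8; 8 taken -> place at 9.
518 hashes to 8; 8,9 taken -> place at 10.
263 hashes to 8; 8,9,10 taken -> place at 11.
427 hashes to 2; slot 2 is free -> place at 2.
331 hashes to 8; 8,9,10,11 taken -> place at 12.
Table: [., ., 427, ., ., ., ., ., 705, 501, 518, 263, 331, ., ., ., .]
Lookup 977: h=8, probe 8,9,10,11,12,13 → slot 13 empty, not found.

6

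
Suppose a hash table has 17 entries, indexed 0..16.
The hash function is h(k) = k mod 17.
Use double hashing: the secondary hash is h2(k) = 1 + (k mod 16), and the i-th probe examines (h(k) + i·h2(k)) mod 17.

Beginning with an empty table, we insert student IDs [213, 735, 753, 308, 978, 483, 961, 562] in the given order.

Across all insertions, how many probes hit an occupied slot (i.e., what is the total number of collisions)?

2

Insert 213: h=9, slot 9 empty => index 9.
Insert 735: h=4, slot 4 empty => index 4.
Insert 753: h=5, slot 5 empty => index 5.
Insert 308: h=2, slot 2 empty => index 2.
Insert 978: h=9, h2=3, slot 9 occupied => index 12.
Insert 483: h=7, slot 7 empty => index 7.
Insert 961: h=9, h2=2, slot 9 occupied => index 11.
Insert 562: h=1, slot 1 empty => index 1.
Table: [_, 562, 308, _, 735, 753, _, 483, _, 213, _, 961, 978, _, _, _, _]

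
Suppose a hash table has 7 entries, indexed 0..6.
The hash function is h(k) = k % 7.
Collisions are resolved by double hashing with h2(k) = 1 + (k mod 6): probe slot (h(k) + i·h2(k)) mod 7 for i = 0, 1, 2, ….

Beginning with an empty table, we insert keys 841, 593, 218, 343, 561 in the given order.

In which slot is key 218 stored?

4

841 hashes to 1; slot 1 is free → place at 1.
593 hashes to 5; slot 5 is free → place at 5.
218 hashes to 1, h2=3; 1 taken → place at 4.
343 hashes to 0; slot 0 is free → place at 0.
561 hashes to 1, h2=4; 1,5 taken → place at 2.
Table: [343, 841, 561, —, 218, 593, —]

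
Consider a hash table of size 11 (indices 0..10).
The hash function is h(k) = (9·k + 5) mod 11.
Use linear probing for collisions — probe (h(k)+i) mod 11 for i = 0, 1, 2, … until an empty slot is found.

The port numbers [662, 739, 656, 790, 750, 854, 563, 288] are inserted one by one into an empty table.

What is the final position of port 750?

662 hashes to 1; slot 1 is free => place at 1.
739 hashes to 1; 1 taken => place at 2.
656 hashes to 2; 2 taken => place at 3.
790 hashes to 9; slot 9 is free => place at 9.
750 hashes to 1; 1,2,3 taken => place at 4.
854 hashes to 2; 2,3,4 taken => place at 5.
563 hashes to 1; 1,2,3,4,5 taken => place at 6.
288 hashes to 1; 1,2,3,4,5,6 taken => place at 7.
Table: [—, 662, 739, 656, 750, 854, 563, 288, —, 790, —]

4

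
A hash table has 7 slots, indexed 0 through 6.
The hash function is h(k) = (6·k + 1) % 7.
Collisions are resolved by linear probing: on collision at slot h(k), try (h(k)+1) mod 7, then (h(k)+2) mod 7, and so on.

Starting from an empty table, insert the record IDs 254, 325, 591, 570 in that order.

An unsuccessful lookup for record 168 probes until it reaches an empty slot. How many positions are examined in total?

Insert 254: h=6, slot 6 empty -> index 6.
Insert 325: h=5, slot 5 empty -> index 5.
Insert 591: h=5, slots 5,6 occupied -> index 0.
Insert 570: h=5, slots 5,6,0 occupied -> index 1.
Table: [591, 570, ∅, ∅, ∅, 325, 254]
Lookup 168: h=1, probe 1,2 → slot 2 empty, not found.

2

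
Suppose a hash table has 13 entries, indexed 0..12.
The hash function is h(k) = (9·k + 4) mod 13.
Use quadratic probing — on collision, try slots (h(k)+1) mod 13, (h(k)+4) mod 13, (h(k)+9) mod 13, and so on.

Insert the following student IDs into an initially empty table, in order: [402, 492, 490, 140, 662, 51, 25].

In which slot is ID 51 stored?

Insert 402: h=8, slot 8 empty → index 8.
Insert 492: h=12, slot 12 empty → index 12.
Insert 490: h=7, slot 7 empty → index 7.
Insert 140: h=3, slot 3 empty → index 3.
Insert 662: h=8, slot 8 occupied → index 9.
Insert 51: h=8, slots 8,9,12 occupied → index 4.
Insert 25: h=8, slots 8,9,12,4 occupied → index 11.
Table: [_, _, _, 140, 51, _, _, 490, 402, 662, _, 25, 492]

4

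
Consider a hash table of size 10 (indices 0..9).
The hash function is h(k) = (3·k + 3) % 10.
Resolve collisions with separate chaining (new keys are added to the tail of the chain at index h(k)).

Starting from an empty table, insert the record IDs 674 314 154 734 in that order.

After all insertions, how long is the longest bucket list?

4

Insert 674: h=5, bucket 5 empty -> new chain.
Insert 314: h=5, bucket 5 nonempty -> append to chain.
Insert 154: h=5, bucket 5 nonempty -> append to chain.
Insert 734: h=5, bucket 5 nonempty -> append to chain.
Final buckets:
0: -
1: -
2: -
3: -
4: -
5: 674 -> 314 -> 154 -> 734
6: -
7: -
8: -
9: -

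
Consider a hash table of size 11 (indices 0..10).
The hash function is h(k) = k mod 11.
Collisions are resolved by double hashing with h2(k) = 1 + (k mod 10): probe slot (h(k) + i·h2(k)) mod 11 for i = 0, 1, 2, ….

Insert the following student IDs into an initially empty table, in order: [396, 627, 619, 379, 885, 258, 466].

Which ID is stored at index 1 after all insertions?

396: h=0 => slot 0
627: h=0, h2=8, probe 0,8 => slot 8
619: h=3 => slot 3
379: h=5 => slot 5
885: h=5, h2=6, probe 5,0,6 => slot 6
258: h=5, h2=9, probe 5,3,1 => slot 1
466: h=4 => slot 4
Table: [396, 258, ∅, 619, 466, 379, 885, ∅, 627, ∅, ∅]

258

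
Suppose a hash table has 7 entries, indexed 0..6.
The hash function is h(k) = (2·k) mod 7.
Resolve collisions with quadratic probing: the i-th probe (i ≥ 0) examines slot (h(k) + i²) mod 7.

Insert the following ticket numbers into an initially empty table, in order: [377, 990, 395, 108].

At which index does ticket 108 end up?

Insert 377: h=5, slot 5 empty -> index 5.
Insert 990: h=6, slot 6 empty -> index 6.
Insert 395: h=6, slot 6 occupied -> index 0.
Insert 108: h=6, slots 6,0 occupied -> index 3.
Table: [395, —, —, 108, —, 377, 990]

3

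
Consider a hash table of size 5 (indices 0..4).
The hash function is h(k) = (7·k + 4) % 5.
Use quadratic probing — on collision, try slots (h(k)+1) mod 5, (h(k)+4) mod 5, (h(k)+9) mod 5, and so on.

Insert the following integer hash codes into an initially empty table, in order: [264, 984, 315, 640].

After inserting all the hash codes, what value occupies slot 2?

264: h=2 -> slot 2
984: h=2, probe 2,3 -> slot 3
315: h=4 -> slot 4
640: h=4, probe 4,0 -> slot 0
Table: [640, ∅, 264, 984, 315]

264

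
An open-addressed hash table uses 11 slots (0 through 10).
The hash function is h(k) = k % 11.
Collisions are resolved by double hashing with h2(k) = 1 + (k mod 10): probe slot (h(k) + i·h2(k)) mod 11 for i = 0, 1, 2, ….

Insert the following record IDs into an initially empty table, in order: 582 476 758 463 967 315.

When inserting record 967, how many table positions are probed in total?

2

582 hashes to 10; slot 10 is free => place at 10.
476 hashes to 3; slot 3 is free => place at 3.
758 hashes to 10, h2=9; 10 taken => place at 8.
463 hashes to 1; slot 1 is free => place at 1.
967 hashes to 10, h2=8; 10 taken => place at 7.
315 hashes to 7, h2=6; 7 taken => place at 2.
Table: [_, 463, 315, 476, _, _, _, 967, 758, _, 582]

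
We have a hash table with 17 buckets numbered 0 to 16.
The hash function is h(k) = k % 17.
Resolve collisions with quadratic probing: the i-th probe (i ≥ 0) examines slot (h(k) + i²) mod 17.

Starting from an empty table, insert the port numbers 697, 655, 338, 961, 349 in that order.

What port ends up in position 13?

697: h=0 -> slot 0
655: h=9 -> slot 9
338: h=15 -> slot 15
961: h=9, probe 9,10 -> slot 10
349: h=9, probe 9,10,13 -> slot 13
Table: [697, —, —, —, —, —, —, —, —, 655, 961, —, —, 349, —, 338, —]

349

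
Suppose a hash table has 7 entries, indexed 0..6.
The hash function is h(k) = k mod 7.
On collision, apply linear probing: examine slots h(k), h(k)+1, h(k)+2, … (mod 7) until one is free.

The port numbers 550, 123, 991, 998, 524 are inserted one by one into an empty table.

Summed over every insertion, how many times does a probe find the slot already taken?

8

550: h=4 -> slot 4
123: h=4, probe 4,5 -> slot 5
991: h=4, probe 4,5,6 -> slot 6
998: h=4, probe 4,5,6,0 -> slot 0
524: h=6, probe 6,0,1 -> slot 1
Table: [998, 524, -, -, 550, 123, 991]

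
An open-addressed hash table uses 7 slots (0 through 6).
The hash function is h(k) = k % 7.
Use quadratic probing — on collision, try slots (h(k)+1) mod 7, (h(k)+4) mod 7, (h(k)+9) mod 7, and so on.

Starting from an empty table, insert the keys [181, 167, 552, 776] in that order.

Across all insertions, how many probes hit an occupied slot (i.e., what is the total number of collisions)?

Insert 181: h=6, slot 6 empty => index 6.
Insert 167: h=6, slot 6 occupied => index 0.
Insert 552: h=6, slots 6,0 occupied => index 3.
Insert 776: h=6, slots 6,0,3 occupied => index 1.
Table: [167, 776, ., 552, ., ., 181]

6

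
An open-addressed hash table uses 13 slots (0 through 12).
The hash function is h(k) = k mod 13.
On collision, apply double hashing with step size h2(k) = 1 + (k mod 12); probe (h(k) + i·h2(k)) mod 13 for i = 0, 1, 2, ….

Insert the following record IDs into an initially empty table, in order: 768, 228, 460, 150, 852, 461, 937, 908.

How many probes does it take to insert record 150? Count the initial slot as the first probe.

3

768 hashes to 1; slot 1 is free -> place at 1.
228 hashes to 7; slot 7 is free -> place at 7.
460 hashes to 5; slot 5 is free -> place at 5.
150 hashes to 7, h2=7; 7,1 taken -> place at 8.
852 hashes to 7, h2=1; 7,8 taken -> place at 9.
461 hashes to 6; slot 6 is free -> place at 6.
937 hashes to 1, h2=2; 1 taken -> place at 3.
908 hashes to 11; slot 11 is free -> place at 11.
Table: [., 768, ., 937, ., 460, 461, 228, 150, 852, ., 908, .]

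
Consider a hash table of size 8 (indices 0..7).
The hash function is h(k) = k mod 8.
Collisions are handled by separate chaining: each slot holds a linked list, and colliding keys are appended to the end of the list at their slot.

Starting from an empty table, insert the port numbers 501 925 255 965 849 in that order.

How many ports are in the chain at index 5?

Insert 501: h=5, bucket 5 empty -> new chain.
Insert 925: h=5, bucket 5 nonempty -> append to chain.
Insert 255: h=7, bucket 7 empty -> new chain.
Insert 965: h=5, bucket 5 nonempty -> append to chain.
Insert 849: h=1, bucket 1 empty -> new chain.
Final buckets:
0: ∅
1: 849
2: ∅
3: ∅
4: ∅
5: 501 -> 925 -> 965
6: ∅
7: 255

3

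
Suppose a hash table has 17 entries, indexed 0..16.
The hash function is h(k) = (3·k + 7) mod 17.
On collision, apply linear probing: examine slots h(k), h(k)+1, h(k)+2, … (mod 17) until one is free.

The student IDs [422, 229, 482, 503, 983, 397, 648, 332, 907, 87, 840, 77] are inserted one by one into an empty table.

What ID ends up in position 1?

87

422 hashes to 15; slot 15 is free → place at 15.
229 hashes to 14; slot 14 is free → place at 14.
482 hashes to 8; slot 8 is free → place at 8.
503 hashes to 3; slot 3 is free → place at 3.
983 hashes to 15; 15 taken → place at 16.
397 hashes to 8; 8 taken → place at 9.
648 hashes to 13; slot 13 is free → place at 13.
332 hashes to 0; slot 0 is free → place at 0.
907 hashes to 8; 8,9 taken → place at 10.
87 hashes to 13; 13,14,15,16,0 taken → place at 1.
840 hashes to 11; slot 11 is free → place at 11.
77 hashes to 0; 0,1 taken → place at 2.
Table: [332, 87, 77, 503, _, _, _, _, 482, 397, 907, 840, _, 648, 229, 422, 983]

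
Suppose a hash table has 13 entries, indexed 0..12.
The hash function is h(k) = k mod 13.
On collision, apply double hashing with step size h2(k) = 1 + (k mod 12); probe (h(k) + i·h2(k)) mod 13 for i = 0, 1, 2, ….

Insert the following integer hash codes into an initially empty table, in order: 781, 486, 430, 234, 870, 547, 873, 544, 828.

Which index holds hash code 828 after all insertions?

781: h=1 → slot 1
486: h=5 → slot 5
430: h=1, h2=11, probe 1,12 → slot 12
234: h=0 → slot 0
870: h=12, h2=7, probe 12,6 → slot 6
547: h=1, h2=8, probe 1,9 → slot 9
873: h=2 → slot 2
544: h=11 → slot 11
828: h=9, h2=1, probe 9,10 → slot 10
Table: [234, 781, 873, ∅, ∅, 486, 870, ∅, ∅, 547, 828, 544, 430]

10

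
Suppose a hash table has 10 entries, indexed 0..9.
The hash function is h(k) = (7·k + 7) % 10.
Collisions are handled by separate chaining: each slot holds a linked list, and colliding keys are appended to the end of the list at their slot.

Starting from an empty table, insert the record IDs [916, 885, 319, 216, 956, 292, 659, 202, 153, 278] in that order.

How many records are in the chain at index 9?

916 → bucket 9
885 → bucket 2
319 → bucket 0
216 → bucket 9 (collision)
956 → bucket 9 (collision)
292 → bucket 1
659 → bucket 0 (collision)
202 → bucket 1 (collision)
153 → bucket 8
278 → bucket 3
Final buckets:
0: 319 -> 659
1: 292 -> 202
2: 885
3: 278
4: .
5: .
6: .
7: .
8: 153
9: 916 -> 216 -> 956

3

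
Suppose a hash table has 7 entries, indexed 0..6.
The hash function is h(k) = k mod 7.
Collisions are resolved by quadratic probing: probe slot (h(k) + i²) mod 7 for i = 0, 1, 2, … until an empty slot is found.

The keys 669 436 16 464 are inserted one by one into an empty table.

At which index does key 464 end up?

6

Insert 669: h=4, slot 4 empty -> index 4.
Insert 436: h=2, slot 2 empty -> index 2.
Insert 16: h=2, slot 2 occupied -> index 3.
Insert 464: h=2, slots 2,3 occupied -> index 6.
Table: [-, -, 436, 16, 669, -, 464]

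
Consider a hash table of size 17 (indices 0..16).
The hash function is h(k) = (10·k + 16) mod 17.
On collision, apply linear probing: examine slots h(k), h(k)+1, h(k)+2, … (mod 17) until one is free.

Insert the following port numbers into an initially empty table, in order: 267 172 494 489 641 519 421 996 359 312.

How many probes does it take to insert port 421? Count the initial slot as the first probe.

2

267: h=0 => slot 0
172: h=2 => slot 2
494: h=9 => slot 9
489: h=10 => slot 10
641: h=0, probe 0,1 => slot 1
519: h=4 => slot 4
421: h=10, probe 10,11 => slot 11
996: h=14 => slot 14
359: h=2, probe 2,3 => slot 3
312: h=8 => slot 8
Table: [267, 641, 172, 359, 519, _, _, _, 312, 494, 489, 421, _, _, 996, _, _]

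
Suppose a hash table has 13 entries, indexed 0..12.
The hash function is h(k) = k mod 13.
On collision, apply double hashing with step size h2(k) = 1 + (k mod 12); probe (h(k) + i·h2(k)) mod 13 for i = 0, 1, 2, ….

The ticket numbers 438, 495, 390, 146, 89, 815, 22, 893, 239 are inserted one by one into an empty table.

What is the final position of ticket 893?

438: h=9 -> slot 9
495: h=1 -> slot 1
390: h=0 -> slot 0
146: h=3 -> slot 3
89: h=11 -> slot 11
815: h=9, h2=12, probe 9,8 -> slot 8
22: h=9, h2=11, probe 9,7 -> slot 7
893: h=9, h2=6, probe 9,2 -> slot 2
239: h=5 -> slot 5
Table: [390, 495, 893, 146, ∅, 239, ∅, 22, 815, 438, ∅, 89, ∅]

2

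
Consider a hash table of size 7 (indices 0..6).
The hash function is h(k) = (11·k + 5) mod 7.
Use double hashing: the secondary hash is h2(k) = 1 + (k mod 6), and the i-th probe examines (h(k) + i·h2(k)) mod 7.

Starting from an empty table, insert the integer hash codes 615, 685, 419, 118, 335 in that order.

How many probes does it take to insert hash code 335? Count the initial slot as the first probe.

4

615 hashes to 1; slot 1 is free => place at 1.
685 hashes to 1, h2=2; 1 taken => place at 3.
419 hashes to 1, h2=6; 1 taken => place at 0.
118 hashes to 1, h2=5; 1 taken => place at 6.
335 hashes to 1, h2=6; 1,0,6 taken => place at 5.
Table: [419, 615, -, 685, -, 335, 118]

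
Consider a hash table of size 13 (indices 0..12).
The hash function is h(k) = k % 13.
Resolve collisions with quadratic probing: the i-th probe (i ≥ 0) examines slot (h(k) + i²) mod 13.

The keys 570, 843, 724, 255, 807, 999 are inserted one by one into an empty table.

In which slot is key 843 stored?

570 hashes to 11; slot 11 is free -> place at 11.
843 hashes to 11; 11 taken -> place at 12.
724 hashes to 9; slot 9 is free -> place at 9.
255 hashes to 8; slot 8 is free -> place at 8.
807 hashes to 1; slot 1 is free -> place at 1.
999 hashes to 11; 11,12 taken -> place at 2.
Table: [∅, 807, 999, ∅, ∅, ∅, ∅, ∅, 255, 724, ∅, 570, 843]

12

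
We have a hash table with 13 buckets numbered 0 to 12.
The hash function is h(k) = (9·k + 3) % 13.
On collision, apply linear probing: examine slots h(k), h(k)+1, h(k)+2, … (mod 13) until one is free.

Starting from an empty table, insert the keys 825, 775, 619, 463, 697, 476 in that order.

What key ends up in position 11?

Insert 825: h=5, slot 5 empty => index 5.
Insert 775: h=10, slot 10 empty => index 10.
Insert 619: h=10, slot 10 occupied => index 11.
Insert 463: h=10, slots 10,11 occupied => index 12.
Insert 697: h=10, slots 10,11,12 occupied => index 0.
Insert 476: h=10, slots 10,11,12,0 occupied => index 1.
Table: [697, 476, ∅, ∅, ∅, 825, ∅, ∅, ∅, ∅, 775, 619, 463]

619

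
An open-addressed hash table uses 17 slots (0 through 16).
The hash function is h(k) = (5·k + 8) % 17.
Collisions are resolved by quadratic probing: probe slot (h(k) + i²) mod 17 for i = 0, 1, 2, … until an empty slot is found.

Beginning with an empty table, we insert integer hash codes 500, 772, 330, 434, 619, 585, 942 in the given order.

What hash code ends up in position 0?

500 hashes to 9; slot 9 is free → place at 9.
772 hashes to 9; 9 taken → place at 10.
330 hashes to 9; 9,10 taken → place at 13.
434 hashes to 2; slot 2 is free → place at 2.
619 hashes to 9; 9,10,13 taken → place at 1.
585 hashes to 9; 9,10,13,1 taken → place at 8.
942 hashes to 9; 9,10,13,1,8 taken → place at 0.
Table: [942, 619, 434, —, —, —, —, —, 585, 500, 772, —, —, 330, —, —, —]

942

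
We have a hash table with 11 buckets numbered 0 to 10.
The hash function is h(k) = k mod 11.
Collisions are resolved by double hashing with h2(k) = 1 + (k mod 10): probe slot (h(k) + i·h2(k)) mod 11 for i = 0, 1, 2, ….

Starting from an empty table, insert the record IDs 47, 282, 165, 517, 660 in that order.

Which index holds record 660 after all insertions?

1

47 hashes to 3; slot 3 is free => place at 3.
282 hashes to 7; slot 7 is free => place at 7.
165 hashes to 0; slot 0 is free => place at 0.
517 hashes to 0, h2=8; 0 taken => place at 8.
660 hashes to 0, h2=1; 0 taken => place at 1.
Table: [165, 660, -, 47, -, -, -, 282, 517, -, -]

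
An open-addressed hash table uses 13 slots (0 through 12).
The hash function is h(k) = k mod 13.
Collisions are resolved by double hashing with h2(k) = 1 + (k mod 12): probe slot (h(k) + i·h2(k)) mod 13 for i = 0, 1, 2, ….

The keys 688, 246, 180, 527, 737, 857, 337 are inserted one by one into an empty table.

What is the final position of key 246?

Insert 688: h=12, slot 12 empty -> index 12.
Insert 246: h=12, h2=7, slot 12 occupied -> index 6.
Insert 180: h=11, slot 11 empty -> index 11.
Insert 527: h=7, slot 7 empty -> index 7.
Insert 737: h=9, slot 9 empty -> index 9.
Insert 857: h=12, h2=6, slot 12 occupied -> index 5.
Insert 337: h=12, h2=2, slot 12 occupied -> index 1.
Table: [., 337, ., ., ., 857, 246, 527, ., 737, ., 180, 688]

6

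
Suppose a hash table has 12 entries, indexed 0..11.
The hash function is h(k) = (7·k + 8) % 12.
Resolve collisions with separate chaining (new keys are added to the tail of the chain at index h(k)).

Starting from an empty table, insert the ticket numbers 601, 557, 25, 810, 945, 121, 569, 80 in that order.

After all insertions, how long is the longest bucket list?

601 → bucket 3
557 → bucket 7
25 → bucket 3 (collision)
810 → bucket 2
945 → bucket 11
121 → bucket 3 (collision)
569 → bucket 7 (collision)
80 → bucket 4
Final buckets:
0: _
1: _
2: 810
3: 601 -> 25 -> 121
4: 80
5: _
6: _
7: 557 -> 569
8: _
9: _
10: _
11: 945

3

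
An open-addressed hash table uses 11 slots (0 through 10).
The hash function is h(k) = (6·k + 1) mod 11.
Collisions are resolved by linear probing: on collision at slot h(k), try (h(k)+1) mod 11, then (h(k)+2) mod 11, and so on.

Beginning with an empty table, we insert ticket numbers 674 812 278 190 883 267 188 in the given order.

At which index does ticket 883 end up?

Insert 674: h=8, slot 8 empty => index 8.
Insert 812: h=0, slot 0 empty => index 0.
Insert 278: h=8, slot 8 occupied => index 9.
Insert 190: h=8, slots 8,9 occupied => index 10.
Insert 883: h=8, slots 8,9,10,0 occupied => index 1.
Insert 267: h=8, slots 8,9,10,0,1 occupied => index 2.
Insert 188: h=7, slot 7 empty => index 7.
Table: [812, 883, 267, ., ., ., ., 188, 674, 278, 190]

1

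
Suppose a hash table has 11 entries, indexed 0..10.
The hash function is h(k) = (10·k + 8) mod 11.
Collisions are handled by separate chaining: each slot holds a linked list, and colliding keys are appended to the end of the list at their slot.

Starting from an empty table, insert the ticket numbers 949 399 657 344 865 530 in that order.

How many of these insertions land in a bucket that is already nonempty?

2

949 -> bucket 5
399 -> bucket 5 (collision)
657 -> bucket 0
344 -> bucket 5 (collision)
865 -> bucket 1
530 -> bucket 6
Final buckets:
0: 657
1: 865
2: -
3: -
4: -
5: 949 -> 399 -> 344
6: 530
7: -
8: -
9: -
10: -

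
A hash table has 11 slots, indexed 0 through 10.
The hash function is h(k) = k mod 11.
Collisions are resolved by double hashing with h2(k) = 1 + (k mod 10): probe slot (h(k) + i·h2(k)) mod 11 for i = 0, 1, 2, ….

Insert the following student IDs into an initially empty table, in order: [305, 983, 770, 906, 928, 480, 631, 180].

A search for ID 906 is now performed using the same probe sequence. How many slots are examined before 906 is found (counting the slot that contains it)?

305 hashes to 8; slot 8 is free → place at 8.
983 hashes to 4; slot 4 is free → place at 4.
770 hashes to 0; slot 0 is free → place at 0.
906 hashes to 4, h2=7; 4,0 taken → place at 7.
928 hashes to 4, h2=9; 4 taken → place at 2.
480 hashes to 7, h2=1; 7,8 taken → place at 9.
631 hashes to 4, h2=2; 4 taken → place at 6.
180 hashes to 4, h2=1; 4 taken → place at 5.
Table: [770, _, 928, _, 983, 180, 631, 906, 305, 480, _]
Lookup 906: h=4, h2=7, probe 4,0,7 → found at 7.

3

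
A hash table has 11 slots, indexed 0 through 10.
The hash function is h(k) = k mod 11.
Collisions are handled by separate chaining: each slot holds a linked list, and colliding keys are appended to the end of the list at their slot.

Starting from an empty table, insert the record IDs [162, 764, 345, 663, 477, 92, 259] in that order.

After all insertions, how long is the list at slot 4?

3

162 -> bucket 8
764 -> bucket 5
345 -> bucket 4
663 -> bucket 3
477 -> bucket 4 (collision)
92 -> bucket 4 (collision)
259 -> bucket 6
Final buckets:
0: —
1: —
2: —
3: 663
4: 345 -> 477 -> 92
5: 764
6: 259
7: —
8: 162
9: —
10: —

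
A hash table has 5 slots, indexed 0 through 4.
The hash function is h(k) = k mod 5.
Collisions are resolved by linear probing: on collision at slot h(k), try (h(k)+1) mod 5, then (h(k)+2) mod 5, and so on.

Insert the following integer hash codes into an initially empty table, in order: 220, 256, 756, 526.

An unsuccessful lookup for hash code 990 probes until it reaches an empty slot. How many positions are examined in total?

220: h=0 => slot 0
256: h=1 => slot 1
756: h=1, probe 1,2 => slot 2
526: h=1, probe 1,2,3 => slot 3
Table: [220, 256, 756, 526, _]
Lookup 990: h=0, probe 0,1,2,3,4 → slot 4 empty, not found.

5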